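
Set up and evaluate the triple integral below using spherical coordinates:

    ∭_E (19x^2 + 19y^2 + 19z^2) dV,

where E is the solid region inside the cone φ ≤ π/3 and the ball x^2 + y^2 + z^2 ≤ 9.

In spherical coordinates, x = ρ sin(φ) cos(θ), y = ρ sin(φ) sin(θ), z = ρ cos(φ), and dV = ρ^2 sin(φ) dρ dφ dθ.

The integrand becomes 19ρ^2, so

    ∭_E (19x^2 + 19y^2 + 19z^2) dV = ∫_{0}^{2π} ∫_{0}^{π/3} ∫_{0}^{3} (19ρ^2) · ρ^2 sin(φ) dρ dφ dθ.

Inner (ρ): 4617sin(φ)/5.
Middle (φ): 4617/10.
Outer (θ): 4617π/5.

Therefore the triple integral equals 4617π/5.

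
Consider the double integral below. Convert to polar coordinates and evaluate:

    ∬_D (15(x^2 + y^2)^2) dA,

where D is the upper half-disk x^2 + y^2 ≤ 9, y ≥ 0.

The region D is 0 ≤ r ≤ 3, 0 ≤ θ ≤ π in polar coordinates, where x = r cos(θ), y = r sin(θ), and dA = r dr dθ.

Under the substitution, the integrand becomes 15r^4, so

    ∬_D (15(x^2 + y^2)^2) dA = ∫_{0}^{π} ∫_{0}^{3} (15r^4) · r dr dθ.

Inner integral (in r): ∫_{0}^{3} (15r^4) · r dr = 3645/2.

Outer integral (in θ): ∫_{0}^{π} (3645/2) dθ = 3645π/2.

Therefore ∬_D (15(x^2 + y^2)^2) dA = 3645π/2.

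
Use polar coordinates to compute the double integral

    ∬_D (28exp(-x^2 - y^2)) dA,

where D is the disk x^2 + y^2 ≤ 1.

The region D is 0 ≤ r ≤ 1, 0 ≤ θ ≤ 2π in polar coordinates, where x = r cos(θ), y = r sin(θ), and dA = r dr dθ.

Under the substitution, the integrand becomes 28exp(-r^2), so

    ∬_D (28exp(-x^2 - y^2)) dA = ∫_{0}^{2π} ∫_{0}^{1} (28exp(-r^2)) · r dr dθ.

Inner integral (in r): ∫_{0}^{1} (28exp(-r^2)) · r dr = 14 - 14exp(-1).

Outer integral (in θ): ∫_{0}^{2π} (14 - 14exp(-1)) dθ = -28π exp(-1) + 28π.

Therefore ∬_D (28exp(-x^2 - y^2)) dA = -28π exp(-1) + 28π.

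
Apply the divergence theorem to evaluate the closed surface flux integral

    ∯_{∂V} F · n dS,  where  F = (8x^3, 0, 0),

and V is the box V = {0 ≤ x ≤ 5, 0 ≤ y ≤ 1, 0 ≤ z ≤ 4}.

By the divergence theorem,

    ∯_{∂V} F · n dS = ∭_V (∇ · F) dV.

Compute the divergence:
    ∇ · F = ∂F_x/∂x + ∂F_y/∂y + ∂F_z/∂z = 24x^2 + 0 + 0 = 24x^2.

V is a rectangular box, so dV = dx dy dz with 0 ≤ x ≤ 5, 0 ≤ y ≤ 1, 0 ≤ z ≤ 4.

Integrate (24x^2) over V as an iterated integral:

    ∭_V (∇·F) dV = ∫_0^{5} ∫_0^{1} ∫_0^{4} (24x^2) dz dy dx.

Inner (z from 0 to 4): 96x^2.
Middle (y from 0 to 1): 96x^2.
Outer (x from 0 to 5): 4000.

Therefore ∯_{∂V} F · n dS = 4000.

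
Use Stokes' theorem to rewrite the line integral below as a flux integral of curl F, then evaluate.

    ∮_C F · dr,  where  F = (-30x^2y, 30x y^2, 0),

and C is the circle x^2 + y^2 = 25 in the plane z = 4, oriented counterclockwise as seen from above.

Let S be the flat disk x^2 + y^2 ≤ 25 in the plane z = 4, with upward unit normal n̂ = ẑ. By Stokes' theorem,

    ∮_C F · dr = ∬_S (∇ × F) · n̂ dS = ∬_D (curl F)_z dA,

where D is the disk x^2 + y^2 ≤ 25.

Compute the curl of F = (-30x^2y, 30x y^2, 0):
    (∇ × F)_x = ∂F_z/∂y - ∂F_y/∂z = 0,
    (∇ × F)_y = ∂F_x/∂z - ∂F_z/∂x = 0,
    (∇ × F)_z = ∂F_y/∂x - ∂F_x/∂y = 30x^2 + 30y^2.

On z = 4, (curl F)_z = 30x^2 + 30y^2.

Convert to polar (x = r cos θ, y = r sin θ, dA = r dr dθ); the integrand becomes 30r^2, so

    ∬_D (curl F)_z dA = ∫_0^{2π} ∫_0^{5} (30r^2) · r dr dθ.

Inner (r from 0 to 5): 9375/2.
Outer (θ from 0 to 2π): 9375π.

Therefore ∮_C F · dr = 9375π.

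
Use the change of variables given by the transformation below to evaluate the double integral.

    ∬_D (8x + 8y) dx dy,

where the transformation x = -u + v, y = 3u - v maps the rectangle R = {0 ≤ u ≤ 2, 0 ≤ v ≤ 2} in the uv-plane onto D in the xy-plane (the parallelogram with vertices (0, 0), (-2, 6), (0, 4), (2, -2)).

Compute the Jacobian determinant of (x, y) with respect to (u, v):

    ∂(x,y)/∂(u,v) = | -1  1 | = (-1)(-1) - (1)(3) = -2.
                   | 3  -1 |

Its absolute value is |J| = 2 (the area scaling factor).

Substituting x = -u + v, y = 3u - v into the integrand,

    8x + 8y → 16u,

so the integral becomes

    ∬_R (16u) · |J| du dv = ∫_0^2 ∫_0^2 (32u) dv du.

Inner (v): 64u.
Outer (u): 128.

Therefore ∬_D (8x + 8y) dx dy = 128.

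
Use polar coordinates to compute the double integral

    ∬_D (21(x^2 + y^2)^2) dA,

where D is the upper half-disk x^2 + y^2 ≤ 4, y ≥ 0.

The region D is 0 ≤ r ≤ 2, 0 ≤ θ ≤ π in polar coordinates, where x = r cos(θ), y = r sin(θ), and dA = r dr dθ.

Under the substitution, the integrand becomes 21r^4, so

    ∬_D (21(x^2 + y^2)^2) dA = ∫_{0}^{π} ∫_{0}^{2} (21r^4) · r dr dθ.

Inner integral (in r): ∫_{0}^{2} (21r^4) · r dr = 224.

Outer integral (in θ): ∫_{0}^{π} (224) dθ = 224π.

Therefore ∬_D (21(x^2 + y^2)^2) dA = 224π.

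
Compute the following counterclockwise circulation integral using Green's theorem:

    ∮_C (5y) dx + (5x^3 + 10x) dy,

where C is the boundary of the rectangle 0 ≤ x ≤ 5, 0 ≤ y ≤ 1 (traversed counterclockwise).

Green's theorem converts the closed line integral into a double integral over the enclosed region D:

    ∮_C P dx + Q dy = ∬_D (∂Q/∂x - ∂P/∂y) dA.

Here P = 5y, Q = 5x^3 + 10x, so

    ∂Q/∂x = 15x^2 + 10,    ∂P/∂y = 5,
    ∂Q/∂x - ∂P/∂y = 15x^2 + 5.

D is the region 0 ≤ x ≤ 5, 0 ≤ y ≤ 1. Evaluating the double integral:

    ∬_D (15x^2 + 5) dA = ∫_0^{5} ∫_0^{1} (15x^2 + 5) dy dx.

Inner (y from 0 to 1): 15x^2 + 5.
Outer (x from 0 to 5): 650.

Therefore ∮_C P dx + Q dy = 650.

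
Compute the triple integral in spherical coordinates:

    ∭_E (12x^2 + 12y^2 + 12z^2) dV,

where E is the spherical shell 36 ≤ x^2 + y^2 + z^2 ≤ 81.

In spherical coordinates, x = ρ sin(φ) cos(θ), y = ρ sin(φ) sin(θ), z = ρ cos(φ), and dV = ρ^2 sin(φ) dρ dφ dθ.

The integrand becomes 12ρ^2, so

    ∭_E (12x^2 + 12y^2 + 12z^2) dV = ∫_{0}^{2π} ∫_{0}^{π} ∫_{6}^{9} (12ρ^2) · ρ^2 sin(φ) dρ dφ dθ.

Inner (ρ): 615276sin(φ)/5.
Middle (φ): 1230552/5.
Outer (θ): 2461104π/5.

Therefore the triple integral equals 2461104π/5.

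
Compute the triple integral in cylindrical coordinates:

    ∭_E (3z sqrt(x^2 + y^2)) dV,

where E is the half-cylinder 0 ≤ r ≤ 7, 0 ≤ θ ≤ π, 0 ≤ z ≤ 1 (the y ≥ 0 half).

In cylindrical coordinates, x = r cos(θ), y = r sin(θ), z = z, and dV = r dr dθ dz.

The integrand becomes 3r z, so

    ∭_E (3z sqrt(x^2 + y^2)) dV = ∫_{0}^{π} ∫_{0}^{7} ∫_{0}^{1} (3r z) · r dz dr dθ.

Inner (z): 3r^2/2.
Middle (r from 0 to 7): 343/2.
Outer (θ): 343π/2.

Therefore the triple integral equals 343π/2.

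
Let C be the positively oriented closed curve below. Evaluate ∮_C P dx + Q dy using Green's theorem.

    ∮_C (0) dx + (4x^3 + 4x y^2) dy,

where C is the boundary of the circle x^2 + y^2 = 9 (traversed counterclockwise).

Green's theorem converts the closed line integral into a double integral over the enclosed region D:

    ∮_C P dx + Q dy = ∬_D (∂Q/∂x - ∂P/∂y) dA.

Here P = 0, Q = 4x^3 + 4x y^2, so

    ∂Q/∂x = 12x^2 + 4y^2,    ∂P/∂y = 0,
    ∂Q/∂x - ∂P/∂y = 12x^2 + 4y^2.

D is the region x^2 + y^2 ≤ 9. Evaluating the double integral:

In polar coordinates (x = r cos θ, y = r sin θ, dA = r dr dθ) the integrand becomes 4r^2(cos(2θ) + 2), so

    ∬_D (12x^2 + 4y^2) dA = ∫_0^{2π} ∫_0^{3} (4r^2(cos(2θ) + 2)) · r dr dθ.

Inner (r from 0 to 3): 81cos(2θ) + 162.
Outer (θ from 0 to 2π): 324π.

Therefore ∮_C P dx + Q dy = 324π.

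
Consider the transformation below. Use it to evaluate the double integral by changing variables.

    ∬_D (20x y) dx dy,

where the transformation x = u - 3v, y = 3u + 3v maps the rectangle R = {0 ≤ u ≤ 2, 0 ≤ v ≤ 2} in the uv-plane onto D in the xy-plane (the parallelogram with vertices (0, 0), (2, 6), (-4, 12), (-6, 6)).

Compute the Jacobian determinant of (x, y) with respect to (u, v):

    ∂(x,y)/∂(u,v) = | 1  -3 | = (1)(3) - (-3)(3) = 12.
                   | 3  3 |

Its absolute value is |J| = 12 (the area scaling factor).

Substituting x = u - 3v, y = 3u + 3v into the integrand,

    20x y → 60u^2 - 120u v - 180v^2,

so the integral becomes

    ∬_R (60u^2 - 120u v - 180v^2) · |J| du dv = ∫_0^2 ∫_0^2 (720u^2 - 1440u v - 2160v^2) dv du.

Inner (v): 1440u^2 - 2880u - 5760.
Outer (u): -13440.

Therefore ∬_D (20x y) dx dy = -13440.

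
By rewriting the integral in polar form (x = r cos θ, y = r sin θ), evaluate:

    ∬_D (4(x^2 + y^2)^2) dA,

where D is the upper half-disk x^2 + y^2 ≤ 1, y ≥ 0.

The region D is 0 ≤ r ≤ 1, 0 ≤ θ ≤ π in polar coordinates, where x = r cos(θ), y = r sin(θ), and dA = r dr dθ.

Under the substitution, the integrand becomes 4r^4, so

    ∬_D (4(x^2 + y^2)^2) dA = ∫_{0}^{π} ∫_{0}^{1} (4r^4) · r dr dθ.

Inner integral (in r): ∫_{0}^{1} (4r^4) · r dr = 2/3.

Outer integral (in θ): ∫_{0}^{π} (2/3) dθ = 2π/3.

Therefore ∬_D (4(x^2 + y^2)^2) dA = 2π/3.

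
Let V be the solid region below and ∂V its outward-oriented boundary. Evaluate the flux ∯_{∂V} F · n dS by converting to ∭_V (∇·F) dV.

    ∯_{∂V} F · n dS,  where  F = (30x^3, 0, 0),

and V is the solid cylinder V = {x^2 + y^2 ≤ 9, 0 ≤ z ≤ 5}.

By the divergence theorem,

    ∯_{∂V} F · n dS = ∭_V (∇ · F) dV.

Compute the divergence:
    ∇ · F = ∂F_x/∂x + ∂F_y/∂y + ∂F_z/∂z = 90x^2 + 0 + 0 = 90x^2.

In cylindrical coordinates, x = r cos(θ), y = r sin(θ), z = z, dV = r dr dθ dz, with 0 ≤ r ≤ 3, 0 ≤ θ ≤ 2π, 0 ≤ z ≤ 5.

The integrand, after substitution and multiplying by the volume element, becomes (90r^2cos(θ)^2) · r, so

    ∭_V (∇·F) dV = ∫_0^{2π} ∫_0^{3} ∫_0^{5} (90r^2cos(θ)^2) · r dz dr dθ.

Inner (z from 0 to 5): 450r^3cos(θ)^2.
Middle (r from 0 to 3): 18225cos(θ)^2/2.
Outer (θ from 0 to 2π): 18225π/2.

Therefore ∯_{∂V} F · n dS = 18225π/2.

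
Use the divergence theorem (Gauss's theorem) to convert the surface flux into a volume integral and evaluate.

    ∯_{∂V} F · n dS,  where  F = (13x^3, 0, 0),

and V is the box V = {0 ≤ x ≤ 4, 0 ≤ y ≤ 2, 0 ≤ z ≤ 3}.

By the divergence theorem,

    ∯_{∂V} F · n dS = ∭_V (∇ · F) dV.

Compute the divergence:
    ∇ · F = ∂F_x/∂x + ∂F_y/∂y + ∂F_z/∂z = 39x^2 + 0 + 0 = 39x^2.

V is a rectangular box, so dV = dx dy dz with 0 ≤ x ≤ 4, 0 ≤ y ≤ 2, 0 ≤ z ≤ 3.

Integrate (39x^2) over V as an iterated integral:

    ∭_V (∇·F) dV = ∫_0^{4} ∫_0^{2} ∫_0^{3} (39x^2) dz dy dx.

Inner (z from 0 to 3): 117x^2.
Middle (y from 0 to 2): 234x^2.
Outer (x from 0 to 4): 4992.

Therefore ∯_{∂V} F · n dS = 4992.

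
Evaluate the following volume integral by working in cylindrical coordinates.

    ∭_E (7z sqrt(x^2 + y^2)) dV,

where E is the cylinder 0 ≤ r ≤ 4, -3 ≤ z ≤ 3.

In cylindrical coordinates, x = r cos(θ), y = r sin(θ), z = z, and dV = r dr dθ dz.

The integrand becomes 7r z, so

    ∭_E (7z sqrt(x^2 + y^2)) dV = ∫_{0}^{2π} ∫_{0}^{4} ∫_{-3}^{3} (7r z) · r dz dr dθ.

Inner (z): 0.
Middle (r from 0 to 4): 0.
Outer (θ): 0.

Therefore the triple integral equals 0.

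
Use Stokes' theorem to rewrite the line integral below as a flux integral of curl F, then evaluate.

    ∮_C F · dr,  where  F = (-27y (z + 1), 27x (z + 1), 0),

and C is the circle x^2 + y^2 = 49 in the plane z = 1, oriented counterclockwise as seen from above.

Let S be the flat disk x^2 + y^2 ≤ 49 in the plane z = 1, with upward unit normal n̂ = ẑ. By Stokes' theorem,

    ∮_C F · dr = ∬_S (∇ × F) · n̂ dS = ∬_D (curl F)_z dA,

where D is the disk x^2 + y^2 ≤ 49.

Compute the curl of F = (-27y (z + 1), 27x (z + 1), 0):
    (∇ × F)_x = ∂F_z/∂y - ∂F_y/∂z = -27x,
    (∇ × F)_y = ∂F_x/∂z - ∂F_z/∂x = -27y,
    (∇ × F)_z = ∂F_y/∂x - ∂F_x/∂y = 54z + 54.

On z = 1, (curl F)_z = 108.

Convert to polar (x = r cos θ, y = r sin θ, dA = r dr dθ); the integrand becomes 108, so

    ∬_D (curl F)_z dA = ∫_0^{2π} ∫_0^{7} (108) · r dr dθ.

Inner (r from 0 to 7): 2646.
Outer (θ from 0 to 2π): 5292π.

Therefore ∮_C F · dr = 5292π.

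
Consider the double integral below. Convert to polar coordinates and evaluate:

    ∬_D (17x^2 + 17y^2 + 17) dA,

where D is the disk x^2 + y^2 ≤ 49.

The region D is 0 ≤ r ≤ 7, 0 ≤ θ ≤ 2π in polar coordinates, where x = r cos(θ), y = r sin(θ), and dA = r dr dθ.

Under the substitution, the integrand becomes 17r^2 + 17, so

    ∬_D (17x^2 + 17y^2 + 17) dA = ∫_{0}^{2π} ∫_{0}^{7} (17r^2 + 17) · r dr dθ.

Inner integral (in r): ∫_{0}^{7} (17r^2 + 17) · r dr = 42483/4.

Outer integral (in θ): ∫_{0}^{2π} (42483/4) dθ = 42483π/2.

Therefore ∬_D (17x^2 + 17y^2 + 17) dA = 42483π/2.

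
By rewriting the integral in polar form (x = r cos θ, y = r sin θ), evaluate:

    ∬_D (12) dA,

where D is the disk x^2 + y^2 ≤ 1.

The region D is 0 ≤ r ≤ 1, 0 ≤ θ ≤ 2π in polar coordinates, where x = r cos(θ), y = r sin(θ), and dA = r dr dθ.

Under the substitution, the integrand becomes 12, so

    ∬_D (12) dA = ∫_{0}^{2π} ∫_{0}^{1} (12) · r dr dθ.

Inner integral (in r): ∫_{0}^{1} (12) · r dr = 6.

Outer integral (in θ): ∫_{0}^{2π} (6) dθ = 12π.

Therefore ∬_D (12) dA = 12π.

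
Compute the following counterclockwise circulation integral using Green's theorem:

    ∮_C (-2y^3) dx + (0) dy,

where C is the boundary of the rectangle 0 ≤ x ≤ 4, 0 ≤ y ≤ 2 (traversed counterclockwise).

Green's theorem converts the closed line integral into a double integral over the enclosed region D:

    ∮_C P dx + Q dy = ∬_D (∂Q/∂x - ∂P/∂y) dA.

Here P = -2y^3, Q = 0, so

    ∂Q/∂x = 0,    ∂P/∂y = -6y^2,
    ∂Q/∂x - ∂P/∂y = 6y^2.

D is the region 0 ≤ x ≤ 4, 0 ≤ y ≤ 2. Evaluating the double integral:

    ∬_D (6y^2) dA = ∫_0^{4} ∫_0^{2} (6y^2) dy dx.

Inner (y from 0 to 2): 16.
Outer (x from 0 to 4): 64.

Therefore ∮_C P dx + Q dy = 64.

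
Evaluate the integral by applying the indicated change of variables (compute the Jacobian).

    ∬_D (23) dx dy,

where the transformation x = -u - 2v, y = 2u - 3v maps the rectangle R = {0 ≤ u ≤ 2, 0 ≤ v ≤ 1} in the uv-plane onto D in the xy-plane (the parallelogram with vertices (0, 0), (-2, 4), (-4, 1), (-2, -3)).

Compute the Jacobian determinant of (x, y) with respect to (u, v):

    ∂(x,y)/∂(u,v) = | -1  -2 | = (-1)(-3) - (-2)(2) = 7.
                   | 2  -3 |

Its absolute value is |J| = 7 (the area scaling factor).

Substituting x = -u - 2v, y = 2u - 3v into the integrand,

    23 → 23,

so the integral becomes

    ∬_R (23) · |J| du dv = ∫_0^2 ∫_0^1 (161) dv du.

Inner (v): 161.
Outer (u): 322.

Therefore ∬_D (23) dx dy = 322.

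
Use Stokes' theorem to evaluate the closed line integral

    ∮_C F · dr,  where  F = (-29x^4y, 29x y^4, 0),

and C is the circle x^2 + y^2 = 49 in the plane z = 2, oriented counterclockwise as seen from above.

Let S be the flat disk x^2 + y^2 ≤ 49 in the plane z = 2, with upward unit normal n̂ = ẑ. By Stokes' theorem,

    ∮_C F · dr = ∬_S (∇ × F) · n̂ dS = ∬_D (curl F)_z dA,

where D is the disk x^2 + y^2 ≤ 49.

Compute the curl of F = (-29x^4y, 29x y^4, 0):
    (∇ × F)_x = ∂F_z/∂y - ∂F_y/∂z = 0,
    (∇ × F)_y = ∂F_x/∂z - ∂F_z/∂x = 0,
    (∇ × F)_z = ∂F_y/∂x - ∂F_x/∂y = 29x^4 + 29y^4.

On z = 2, (curl F)_z = 29x^4 + 29y^4.

Convert to polar (x = r cos θ, y = r sin θ, dA = r dr dθ); the integrand becomes 29r^4(sin(θ)^4 + cos(θ)^4), so

    ∬_D (curl F)_z dA = ∫_0^{2π} ∫_0^{7} (29r^4(sin(θ)^4 + cos(θ)^4)) · r dr dθ.

Inner (r from 0 to 7): 3411821sin(θ)^4/6 + 3411821cos(θ)^4/6.
Outer (θ from 0 to 2π): 3411821π/4.

Therefore ∮_C F · dr = 3411821π/4.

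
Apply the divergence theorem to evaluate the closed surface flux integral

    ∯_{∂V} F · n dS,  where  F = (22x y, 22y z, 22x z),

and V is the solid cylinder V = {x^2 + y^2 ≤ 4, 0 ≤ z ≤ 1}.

By the divergence theorem,

    ∯_{∂V} F · n dS = ∭_V (∇ · F) dV.

Compute the divergence:
    ∇ · F = ∂F_x/∂x + ∂F_y/∂y + ∂F_z/∂z = 22y + 22z + 22x = 22x + 22y + 22z.

In cylindrical coordinates, x = r cos(θ), y = r sin(θ), z = z, dV = r dr dθ dz, with 0 ≤ r ≤ 2, 0 ≤ θ ≤ 2π, 0 ≤ z ≤ 1.

The integrand, after substitution and multiplying by the volume element, becomes (22sqrt(2)r sin(θ + π/4) + 22z) · r, so

    ∭_V (∇·F) dV = ∫_0^{2π} ∫_0^{2} ∫_0^{1} (22sqrt(2)r sin(θ + π/4) + 22z) · r dz dr dθ.

Inner (z from 0 to 1): 11r (2sqrt(2)r sin(θ + π/4) + 1).
Middle (r from 0 to 2): 176sqrt(2)sin(θ + π/4)/3 + 22.
Outer (θ from 0 to 2π): 44π.

Therefore ∯_{∂V} F · n dS = 44π.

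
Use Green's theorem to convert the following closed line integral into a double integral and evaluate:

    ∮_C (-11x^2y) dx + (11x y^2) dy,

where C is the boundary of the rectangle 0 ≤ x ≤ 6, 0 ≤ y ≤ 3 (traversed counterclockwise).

Green's theorem converts the closed line integral into a double integral over the enclosed region D:

    ∮_C P dx + Q dy = ∬_D (∂Q/∂x - ∂P/∂y) dA.

Here P = -11x^2y, Q = 11x y^2, so

    ∂Q/∂x = 11y^2,    ∂P/∂y = -11x^2,
    ∂Q/∂x - ∂P/∂y = 11x^2 + 11y^2.

D is the region 0 ≤ x ≤ 6, 0 ≤ y ≤ 3. Evaluating the double integral:

    ∬_D (11x^2 + 11y^2) dA = ∫_0^{6} ∫_0^{3} (11x^2 + 11y^2) dy dx.

Inner (y from 0 to 3): 33x^2 + 99.
Outer (x from 0 to 6): 2970.

Therefore ∮_C P dx + Q dy = 2970.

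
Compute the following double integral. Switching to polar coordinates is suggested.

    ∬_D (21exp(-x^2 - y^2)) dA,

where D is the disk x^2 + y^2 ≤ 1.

The region D is 0 ≤ r ≤ 1, 0 ≤ θ ≤ 2π in polar coordinates, where x = r cos(θ), y = r sin(θ), and dA = r dr dθ.

Under the substitution, the integrand becomes 21exp(-r^2), so

    ∬_D (21exp(-x^2 - y^2)) dA = ∫_{0}^{2π} ∫_{0}^{1} (21exp(-r^2)) · r dr dθ.

Inner integral (in r): ∫_{0}^{1} (21exp(-r^2)) · r dr = 21/2 - 21exp(-1)/2.

Outer integral (in θ): ∫_{0}^{2π} (21/2 - 21exp(-1)/2) dθ = -21π exp(-1) + 21π.

Therefore ∬_D (21exp(-x^2 - y^2)) dA = -21π exp(-1) + 21π.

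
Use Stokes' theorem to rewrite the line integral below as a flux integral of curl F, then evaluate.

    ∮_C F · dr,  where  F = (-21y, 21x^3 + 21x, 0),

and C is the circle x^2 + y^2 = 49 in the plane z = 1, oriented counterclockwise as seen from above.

Let S be the flat disk x^2 + y^2 ≤ 49 in the plane z = 1, with upward unit normal n̂ = ẑ. By Stokes' theorem,

    ∮_C F · dr = ∬_S (∇ × F) · n̂ dS = ∬_D (curl F)_z dA,

where D is the disk x^2 + y^2 ≤ 49.

Compute the curl of F = (-21y, 21x^3 + 21x, 0):
    (∇ × F)_x = ∂F_z/∂y - ∂F_y/∂z = 0,
    (∇ × F)_y = ∂F_x/∂z - ∂F_z/∂x = 0,
    (∇ × F)_z = ∂F_y/∂x - ∂F_x/∂y = 63x^2 + 42.

On z = 1, (curl F)_z = 63x^2 + 42.

Convert to polar (x = r cos θ, y = r sin θ, dA = r dr dθ); the integrand becomes 63r^2cos(θ)^2 + 42, so

    ∬_D (curl F)_z dA = ∫_0^{2π} ∫_0^{7} (63r^2cos(θ)^2 + 42) · r dr dθ.

Inner (r from 0 to 7): 151263cos(θ)^2/4 + 1029.
Outer (θ from 0 to 2π): 159495π/4.

Therefore ∮_C F · dr = 159495π/4.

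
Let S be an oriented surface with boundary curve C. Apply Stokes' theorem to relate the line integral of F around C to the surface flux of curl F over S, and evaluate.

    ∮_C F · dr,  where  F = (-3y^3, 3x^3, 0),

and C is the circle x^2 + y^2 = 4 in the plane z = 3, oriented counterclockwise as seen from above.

Let S be the flat disk x^2 + y^2 ≤ 4 in the plane z = 3, with upward unit normal n̂ = ẑ. By Stokes' theorem,

    ∮_C F · dr = ∬_S (∇ × F) · n̂ dS = ∬_D (curl F)_z dA,

where D is the disk x^2 + y^2 ≤ 4.

Compute the curl of F = (-3y^3, 3x^3, 0):
    (∇ × F)_x = ∂F_z/∂y - ∂F_y/∂z = 0,
    (∇ × F)_y = ∂F_x/∂z - ∂F_z/∂x = 0,
    (∇ × F)_z = ∂F_y/∂x - ∂F_x/∂y = 9x^2 + 9y^2.

On z = 3, (curl F)_z = 9x^2 + 9y^2.

Convert to polar (x = r cos θ, y = r sin θ, dA = r dr dθ); the integrand becomes 9r^2, so

    ∬_D (curl F)_z dA = ∫_0^{2π} ∫_0^{2} (9r^2) · r dr dθ.

Inner (r from 0 to 2): 36.
Outer (θ from 0 to 2π): 72π.

Therefore ∮_C F · dr = 72π.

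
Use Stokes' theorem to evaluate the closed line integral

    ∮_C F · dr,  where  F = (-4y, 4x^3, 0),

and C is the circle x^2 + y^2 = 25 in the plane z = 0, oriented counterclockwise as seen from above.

Let S be the flat disk x^2 + y^2 ≤ 25 in the plane z = 0, with upward unit normal n̂ = ẑ. By Stokes' theorem,

    ∮_C F · dr = ∬_S (∇ × F) · n̂ dS = ∬_D (curl F)_z dA,

where D is the disk x^2 + y^2 ≤ 25.

Compute the curl of F = (-4y, 4x^3, 0):
    (∇ × F)_x = ∂F_z/∂y - ∂F_y/∂z = 0,
    (∇ × F)_y = ∂F_x/∂z - ∂F_z/∂x = 0,
    (∇ × F)_z = ∂F_y/∂x - ∂F_x/∂y = 12x^2 + 4.

On z = 0, (curl F)_z = 12x^2 + 4.

Convert to polar (x = r cos θ, y = r sin θ, dA = r dr dθ); the integrand becomes 12r^2cos(θ)^2 + 4, so

    ∬_D (curl F)_z dA = ∫_0^{2π} ∫_0^{5} (12r^2cos(θ)^2 + 4) · r dr dθ.

Inner (r from 0 to 5): 1875cos(θ)^2 + 50.
Outer (θ from 0 to 2π): 1975π.

Therefore ∮_C F · dr = 1975π.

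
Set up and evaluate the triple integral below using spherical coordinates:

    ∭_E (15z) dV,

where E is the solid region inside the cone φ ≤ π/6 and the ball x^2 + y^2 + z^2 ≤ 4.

In spherical coordinates, x = ρ sin(φ) cos(θ), y = ρ sin(φ) sin(θ), z = ρ cos(φ), and dV = ρ^2 sin(φ) dρ dφ dθ.

The integrand becomes 15ρ cos(φ), so

    ∭_E (15z) dV = ∫_{0}^{2π} ∫_{0}^{π/6} ∫_{0}^{2} (15ρ cos(φ)) · ρ^2 sin(φ) dρ dφ dθ.

Inner (ρ): 30sin(2φ).
Middle (φ): 15/2.
Outer (θ): 15π.

Therefore the triple integral equals 15π.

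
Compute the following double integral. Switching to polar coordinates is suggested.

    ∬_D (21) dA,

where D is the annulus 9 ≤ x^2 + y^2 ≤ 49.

The region D is 3 ≤ r ≤ 7, 0 ≤ θ ≤ 2π in polar coordinates, where x = r cos(θ), y = r sin(θ), and dA = r dr dθ.

Under the substitution, the integrand becomes 21, so

    ∬_D (21) dA = ∫_{0}^{2π} ∫_{3}^{7} (21) · r dr dθ.

Inner integral (in r): ∫_{3}^{7} (21) · r dr = 420.

Outer integral (in θ): ∫_{0}^{2π} (420) dθ = 840π.

Therefore ∬_D (21) dA = 840π.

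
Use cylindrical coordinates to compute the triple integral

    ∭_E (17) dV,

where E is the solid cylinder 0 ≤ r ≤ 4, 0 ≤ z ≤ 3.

In cylindrical coordinates, x = r cos(θ), y = r sin(θ), z = z, and dV = r dr dθ dz.

The integrand becomes 17, so

    ∭_E (17) dV = ∫_{0}^{2π} ∫_{0}^{4} ∫_{0}^{3} (17) · r dz dr dθ.

Inner (z): 51r.
Middle (r from 0 to 4): 408.
Outer (θ): 816π.

Therefore the triple integral equals 816π.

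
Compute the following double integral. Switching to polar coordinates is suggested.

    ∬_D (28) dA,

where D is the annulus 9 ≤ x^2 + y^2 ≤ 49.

The region D is 3 ≤ r ≤ 7, 0 ≤ θ ≤ 2π in polar coordinates, where x = r cos(θ), y = r sin(θ), and dA = r dr dθ.

Under the substitution, the integrand becomes 28, so

    ∬_D (28) dA = ∫_{0}^{2π} ∫_{3}^{7} (28) · r dr dθ.

Inner integral (in r): ∫_{3}^{7} (28) · r dr = 560.

Outer integral (in θ): ∫_{0}^{2π} (560) dθ = 1120π.

Therefore ∬_D (28) dA = 1120π.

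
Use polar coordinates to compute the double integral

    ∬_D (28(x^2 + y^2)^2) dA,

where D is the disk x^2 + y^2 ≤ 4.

The region D is 0 ≤ r ≤ 2, 0 ≤ θ ≤ 2π in polar coordinates, where x = r cos(θ), y = r sin(θ), and dA = r dr dθ.

Under the substitution, the integrand becomes 28r^4, so

    ∬_D (28(x^2 + y^2)^2) dA = ∫_{0}^{2π} ∫_{0}^{2} (28r^4) · r dr dθ.

Inner integral (in r): ∫_{0}^{2} (28r^4) · r dr = 896/3.

Outer integral (in θ): ∫_{0}^{2π} (896/3) dθ = 1792π/3.

Therefore ∬_D (28(x^2 + y^2)^2) dA = 1792π/3.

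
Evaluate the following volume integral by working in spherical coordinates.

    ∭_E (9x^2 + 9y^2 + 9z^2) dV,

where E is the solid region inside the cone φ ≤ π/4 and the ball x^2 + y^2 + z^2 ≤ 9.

In spherical coordinates, x = ρ sin(φ) cos(θ), y = ρ sin(φ) sin(θ), z = ρ cos(φ), and dV = ρ^2 sin(φ) dρ dφ dθ.

The integrand becomes 9ρ^2, so

    ∭_E (9x^2 + 9y^2 + 9z^2) dV = ∫_{0}^{2π} ∫_{0}^{π/4} ∫_{0}^{3} (9ρ^2) · ρ^2 sin(φ) dρ dφ dθ.

Inner (ρ): 2187sin(φ)/5.
Middle (φ): 2187/5 - 2187sqrt(2)/10.
Outer (θ): 2187π (2 - sqrt(2))/5.

Therefore the triple integral equals 2187π (2 - sqrt(2))/5.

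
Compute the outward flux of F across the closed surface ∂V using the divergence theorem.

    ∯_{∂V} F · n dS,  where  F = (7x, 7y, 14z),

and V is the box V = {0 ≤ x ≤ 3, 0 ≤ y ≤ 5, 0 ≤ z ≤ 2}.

By the divergence theorem,

    ∯_{∂V} F · n dS = ∭_V (∇ · F) dV.

Compute the divergence:
    ∇ · F = ∂F_x/∂x + ∂F_y/∂y + ∂F_z/∂z = 7 + 7 + 14 = 28.

V is a rectangular box, so dV = dx dy dz with 0 ≤ x ≤ 3, 0 ≤ y ≤ 5, 0 ≤ z ≤ 2.

Integrate (28) over V as an iterated integral:

    ∭_V (∇·F) dV = ∫_0^{3} ∫_0^{5} ∫_0^{2} (28) dz dy dx.

Inner (z from 0 to 2): 56.
Middle (y from 0 to 5): 280.
Outer (x from 0 to 3): 840.

Therefore ∯_{∂V} F · n dS = 840.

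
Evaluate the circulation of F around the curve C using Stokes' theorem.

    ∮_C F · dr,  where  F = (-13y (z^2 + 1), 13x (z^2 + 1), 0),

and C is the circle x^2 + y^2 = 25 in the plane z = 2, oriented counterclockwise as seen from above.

Let S be the flat disk x^2 + y^2 ≤ 25 in the plane z = 2, with upward unit normal n̂ = ẑ. By Stokes' theorem,

    ∮_C F · dr = ∬_S (∇ × F) · n̂ dS = ∬_D (curl F)_z dA,

where D is the disk x^2 + y^2 ≤ 25.

Compute the curl of F = (-13y (z^2 + 1), 13x (z^2 + 1), 0):
    (∇ × F)_x = ∂F_z/∂y - ∂F_y/∂z = -26x z,
    (∇ × F)_y = ∂F_x/∂z - ∂F_z/∂x = -26y z,
    (∇ × F)_z = ∂F_y/∂x - ∂F_x/∂y = 26z^2 + 26.

On z = 2, (curl F)_z = 130.

Convert to polar (x = r cos θ, y = r sin θ, dA = r dr dθ); the integrand becomes 130, so

    ∬_D (curl F)_z dA = ∫_0^{2π} ∫_0^{5} (130) · r dr dθ.

Inner (r from 0 to 5): 1625.
Outer (θ from 0 to 2π): 3250π.

Therefore ∮_C F · dr = 3250π.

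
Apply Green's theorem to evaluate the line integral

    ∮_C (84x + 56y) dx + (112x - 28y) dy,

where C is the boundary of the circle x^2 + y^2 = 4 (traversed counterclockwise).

Green's theorem converts the closed line integral into a double integral over the enclosed region D:

    ∮_C P dx + Q dy = ∬_D (∂Q/∂x - ∂P/∂y) dA.

Here P = 84x + 56y, Q = 112x - 28y, so

    ∂Q/∂x = 112,    ∂P/∂y = 56,
    ∂Q/∂x - ∂P/∂y = 56.

D is the region x^2 + y^2 ≤ 4. Evaluating the double integral:

In polar coordinates (x = r cos θ, y = r sin θ, dA = r dr dθ) the integrand becomes 56, so

    ∬_D (56) dA = ∫_0^{2π} ∫_0^{2} (56) · r dr dθ.

Inner (r from 0 to 2): 112.
Outer (θ from 0 to 2π): 224π.

Therefore ∮_C P dx + Q dy = 224π.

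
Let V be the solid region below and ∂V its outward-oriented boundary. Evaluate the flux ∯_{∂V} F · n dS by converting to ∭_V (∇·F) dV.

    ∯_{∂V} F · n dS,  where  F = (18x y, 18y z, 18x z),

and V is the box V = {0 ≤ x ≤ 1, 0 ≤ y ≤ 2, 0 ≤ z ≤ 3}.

By the divergence theorem,

    ∯_{∂V} F · n dS = ∭_V (∇ · F) dV.

Compute the divergence:
    ∇ · F = ∂F_x/∂x + ∂F_y/∂y + ∂F_z/∂z = 18y + 18z + 18x = 18x + 18y + 18z.

V is a rectangular box, so dV = dx dy dz with 0 ≤ x ≤ 1, 0 ≤ y ≤ 2, 0 ≤ z ≤ 3.

Integrate (18x + 18y + 18z) over V as an iterated integral:

    ∭_V (∇·F) dV = ∫_0^{1} ∫_0^{2} ∫_0^{3} (18x + 18y + 18z) dz dy dx.

Inner (z from 0 to 3): 54x + 54y + 81.
Middle (y from 0 to 2): 108x + 270.
Outer (x from 0 to 1): 324.

Therefore ∯_{∂V} F · n dS = 324.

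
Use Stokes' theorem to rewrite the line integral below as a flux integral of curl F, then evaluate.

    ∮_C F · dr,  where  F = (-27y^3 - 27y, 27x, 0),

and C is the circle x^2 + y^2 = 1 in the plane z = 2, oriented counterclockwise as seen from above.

Let S be the flat disk x^2 + y^2 ≤ 1 in the plane z = 2, with upward unit normal n̂ = ẑ. By Stokes' theorem,

    ∮_C F · dr = ∬_S (∇ × F) · n̂ dS = ∬_D (curl F)_z dA,

where D is the disk x^2 + y^2 ≤ 1.

Compute the curl of F = (-27y^3 - 27y, 27x, 0):
    (∇ × F)_x = ∂F_z/∂y - ∂F_y/∂z = 0,
    (∇ × F)_y = ∂F_x/∂z - ∂F_z/∂x = 0,
    (∇ × F)_z = ∂F_y/∂x - ∂F_x/∂y = 81y^2 + 54.

On z = 2, (curl F)_z = 81y^2 + 54.

Convert to polar (x = r cos θ, y = r sin θ, dA = r dr dθ); the integrand becomes 81r^2sin(θ)^2 + 54, so

    ∬_D (curl F)_z dA = ∫_0^{2π} ∫_0^{1} (81r^2sin(θ)^2 + 54) · r dr dθ.

Inner (r from 0 to 1): 81sin(θ)^2/4 + 27.
Outer (θ from 0 to 2π): 297π/4.

Therefore ∮_C F · dr = 297π/4.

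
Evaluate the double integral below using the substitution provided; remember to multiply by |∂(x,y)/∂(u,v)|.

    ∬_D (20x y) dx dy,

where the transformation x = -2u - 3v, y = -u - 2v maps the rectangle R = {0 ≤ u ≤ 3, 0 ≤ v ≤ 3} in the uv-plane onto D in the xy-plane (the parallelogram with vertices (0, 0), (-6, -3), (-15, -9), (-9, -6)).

Compute the Jacobian determinant of (x, y) with respect to (u, v):

    ∂(x,y)/∂(u,v) = | -2  -3 | = (-2)(-2) - (-3)(-1) = 1.
                   | -1  -2 |

Its absolute value is |J| = 1 (the area scaling factor).

Substituting x = -2u - 3v, y = -u - 2v into the integrand,

    20x y → 40u^2 + 140u v + 120v^2,

so the integral becomes

    ∬_R (40u^2 + 140u v + 120v^2) · |J| du dv = ∫_0^3 ∫_0^3 (40u^2 + 140u v + 120v^2) dv du.

Inner (v): 120u^2 + 630u + 1080.
Outer (u): 7155.

Therefore ∬_D (20x y) dx dy = 7155.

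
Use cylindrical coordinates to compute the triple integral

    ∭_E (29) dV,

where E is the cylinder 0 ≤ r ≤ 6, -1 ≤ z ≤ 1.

In cylindrical coordinates, x = r cos(θ), y = r sin(θ), z = z, and dV = r dr dθ dz.

The integrand becomes 29, so

    ∭_E (29) dV = ∫_{0}^{2π} ∫_{0}^{6} ∫_{-1}^{1} (29) · r dz dr dθ.

Inner (z): 58r.
Middle (r from 0 to 6): 1044.
Outer (θ): 2088π.

Therefore the triple integral equals 2088π.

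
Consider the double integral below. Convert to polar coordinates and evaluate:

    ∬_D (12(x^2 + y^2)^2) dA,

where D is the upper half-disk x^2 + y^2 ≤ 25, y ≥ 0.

The region D is 0 ≤ r ≤ 5, 0 ≤ θ ≤ π in polar coordinates, where x = r cos(θ), y = r sin(θ), and dA = r dr dθ.

Under the substitution, the integrand becomes 12r^4, so

    ∬_D (12(x^2 + y^2)^2) dA = ∫_{0}^{π} ∫_{0}^{5} (12r^4) · r dr dθ.

Inner integral (in r): ∫_{0}^{5} (12r^4) · r dr = 31250.

Outer integral (in θ): ∫_{0}^{π} (31250) dθ = 31250π.

Therefore ∬_D (12(x^2 + y^2)^2) dA = 31250π.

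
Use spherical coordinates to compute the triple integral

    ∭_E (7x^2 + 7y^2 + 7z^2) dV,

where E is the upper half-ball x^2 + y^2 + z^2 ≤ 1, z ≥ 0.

In spherical coordinates, x = ρ sin(φ) cos(θ), y = ρ sin(φ) sin(θ), z = ρ cos(φ), and dV = ρ^2 sin(φ) dρ dφ dθ.

The integrand becomes 7ρ^2, so

    ∭_E (7x^2 + 7y^2 + 7z^2) dV = ∫_{0}^{2π} ∫_{0}^{π/2} ∫_{0}^{1} (7ρ^2) · ρ^2 sin(φ) dρ dφ dθ.

Inner (ρ): 7sin(φ)/5.
Middle (φ): 7/5.
Outer (θ): 14π/5.

Therefore the triple integral equals 14π/5.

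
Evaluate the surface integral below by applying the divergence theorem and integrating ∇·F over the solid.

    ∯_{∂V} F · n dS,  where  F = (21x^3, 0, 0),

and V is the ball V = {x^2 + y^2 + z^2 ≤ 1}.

By the divergence theorem,

    ∯_{∂V} F · n dS = ∭_V (∇ · F) dV.

Compute the divergence:
    ∇ · F = ∂F_x/∂x + ∂F_y/∂y + ∂F_z/∂z = 63x^2 + 0 + 0 = 63x^2.

In spherical coordinates, x = ρ sin(φ) cos(θ), y = ρ sin(φ) sin(θ), z = ρ cos(φ), dV = ρ^2 sin(φ) dρ dφ dθ, with 0 ≤ ρ ≤ 1, 0 ≤ φ ≤ π, 0 ≤ θ ≤ 2π.

The integrand, after substitution and multiplying by the volume element, becomes (63ρ^2sin(φ)^2cos(θ)^2) · ρ^2 sin(φ), so

    ∭_V (∇·F) dV = ∫_0^{2π} ∫_0^{π} ∫_0^{1} (63ρ^2sin(φ)^2cos(θ)^2) · ρ^2 sin(φ) dρ dφ dθ.

Inner (ρ from 0 to 1): 63sin(φ)^3cos(θ)^2/5.
Middle (φ from 0 to π): 84cos(θ)^2/5.
Outer (θ from 0 to 2π): 84π/5.

Therefore ∯_{∂V} F · n dS = 84π/5.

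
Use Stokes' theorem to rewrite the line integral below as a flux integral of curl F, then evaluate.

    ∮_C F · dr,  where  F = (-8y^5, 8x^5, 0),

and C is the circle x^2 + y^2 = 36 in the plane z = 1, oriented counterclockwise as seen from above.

Let S be the flat disk x^2 + y^2 ≤ 36 in the plane z = 1, with upward unit normal n̂ = ẑ. By Stokes' theorem,

    ∮_C F · dr = ∬_S (∇ × F) · n̂ dS = ∬_D (curl F)_z dA,

where D is the disk x^2 + y^2 ≤ 36.

Compute the curl of F = (-8y^5, 8x^5, 0):
    (∇ × F)_x = ∂F_z/∂y - ∂F_y/∂z = 0,
    (∇ × F)_y = ∂F_x/∂z - ∂F_z/∂x = 0,
    (∇ × F)_z = ∂F_y/∂x - ∂F_x/∂y = 40x^4 + 40y^4.

On z = 1, (curl F)_z = 40x^4 + 40y^4.

Convert to polar (x = r cos θ, y = r sin θ, dA = r dr dθ); the integrand becomes 40r^4(sin(θ)^4 + cos(θ)^4), so

    ∬_D (curl F)_z dA = ∫_0^{2π} ∫_0^{6} (40r^4(sin(θ)^4 + cos(θ)^4)) · r dr dθ.

Inner (r from 0 to 6): 311040sin(θ)^4 + 311040cos(θ)^4.
Outer (θ from 0 to 2π): 466560π.

Therefore ∮_C F · dr = 466560π.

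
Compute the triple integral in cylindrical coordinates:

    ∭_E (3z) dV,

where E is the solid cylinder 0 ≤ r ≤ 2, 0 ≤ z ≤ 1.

In cylindrical coordinates, x = r cos(θ), y = r sin(θ), z = z, and dV = r dr dθ dz.

The integrand becomes 3z, so

    ∭_E (3z) dV = ∫_{0}^{2π} ∫_{0}^{2} ∫_{0}^{1} (3z) · r dz dr dθ.

Inner (z): 3r/2.
Middle (r from 0 to 2): 3.
Outer (θ): 6π.

Therefore the triple integral equals 6π.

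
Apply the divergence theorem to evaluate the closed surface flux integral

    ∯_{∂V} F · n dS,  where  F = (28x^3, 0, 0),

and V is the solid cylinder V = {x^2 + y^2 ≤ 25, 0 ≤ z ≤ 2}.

By the divergence theorem,

    ∯_{∂V} F · n dS = ∭_V (∇ · F) dV.

Compute the divergence:
    ∇ · F = ∂F_x/∂x + ∂F_y/∂y + ∂F_z/∂z = 84x^2 + 0 + 0 = 84x^2.

In cylindrical coordinates, x = r cos(θ), y = r sin(θ), z = z, dV = r dr dθ dz, with 0 ≤ r ≤ 5, 0 ≤ θ ≤ 2π, 0 ≤ z ≤ 2.

The integrand, after substitution and multiplying by the volume element, becomes (84r^2cos(θ)^2) · r, so

    ∭_V (∇·F) dV = ∫_0^{2π} ∫_0^{5} ∫_0^{2} (84r^2cos(θ)^2) · r dz dr dθ.

Inner (z from 0 to 2): 168r^3cos(θ)^2.
Middle (r from 0 to 5): 26250cos(θ)^2.
Outer (θ from 0 to 2π): 26250π.

Therefore ∯_{∂V} F · n dS = 26250π.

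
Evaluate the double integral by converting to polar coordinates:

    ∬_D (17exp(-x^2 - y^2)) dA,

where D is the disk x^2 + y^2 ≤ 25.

The region D is 0 ≤ r ≤ 5, 0 ≤ θ ≤ 2π in polar coordinates, where x = r cos(θ), y = r sin(θ), and dA = r dr dθ.

Under the substitution, the integrand becomes 17exp(-r^2), so

    ∬_D (17exp(-x^2 - y^2)) dA = ∫_{0}^{2π} ∫_{0}^{5} (17exp(-r^2)) · r dr dθ.

Inner integral (in r): ∫_{0}^{5} (17exp(-r^2)) · r dr = 17/2 - 17exp(-25)/2.

Outer integral (in θ): ∫_{0}^{2π} (17/2 - 17exp(-25)/2) dθ = -17π exp(-25) + 17π.

Therefore ∬_D (17exp(-x^2 - y^2)) dA = -17π exp(-25) + 17π.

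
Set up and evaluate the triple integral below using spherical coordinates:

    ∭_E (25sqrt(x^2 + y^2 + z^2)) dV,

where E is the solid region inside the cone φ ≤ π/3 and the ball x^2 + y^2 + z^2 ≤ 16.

In spherical coordinates, x = ρ sin(φ) cos(θ), y = ρ sin(φ) sin(θ), z = ρ cos(φ), and dV = ρ^2 sin(φ) dρ dφ dθ.

The integrand becomes 25ρ, so

    ∭_E (25sqrt(x^2 + y^2 + z^2)) dV = ∫_{0}^{2π} ∫_{0}^{π/3} ∫_{0}^{4} (25ρ) · ρ^2 sin(φ) dρ dφ dθ.

Inner (ρ): 1600sin(φ).
Middle (φ): 800.
Outer (θ): 1600π.

Therefore the triple integral equals 1600π.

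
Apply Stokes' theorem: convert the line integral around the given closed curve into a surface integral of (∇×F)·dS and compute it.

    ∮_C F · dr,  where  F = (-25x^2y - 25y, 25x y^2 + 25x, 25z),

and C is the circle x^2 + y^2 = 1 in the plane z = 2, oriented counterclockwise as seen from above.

Let S be the flat disk x^2 + y^2 ≤ 1 in the plane z = 2, with upward unit normal n̂ = ẑ. By Stokes' theorem,

    ∮_C F · dr = ∬_S (∇ × F) · n̂ dS = ∬_D (curl F)_z dA,

where D is the disk x^2 + y^2 ≤ 1.

Compute the curl of F = (-25x^2y - 25y, 25x y^2 + 25x, 25z):
    (∇ × F)_x = ∂F_z/∂y - ∂F_y/∂z = 0,
    (∇ × F)_y = ∂F_x/∂z - ∂F_z/∂x = 0,
    (∇ × F)_z = ∂F_y/∂x - ∂F_x/∂y = 25x^2 + 25y^2 + 50.

On z = 2, (curl F)_z = 25x^2 + 25y^2 + 50.

Convert to polar (x = r cos θ, y = r sin θ, dA = r dr dθ); the integrand becomes 25r^2 + 50, so

    ∬_D (curl F)_z dA = ∫_0^{2π} ∫_0^{1} (25r^2 + 50) · r dr dθ.

Inner (r from 0 to 1): 125/4.
Outer (θ from 0 to 2π): 125π/2.

Therefore ∮_C F · dr = 125π/2.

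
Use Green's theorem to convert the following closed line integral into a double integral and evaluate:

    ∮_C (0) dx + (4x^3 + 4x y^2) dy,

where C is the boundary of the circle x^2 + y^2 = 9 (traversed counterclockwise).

Green's theorem converts the closed line integral into a double integral over the enclosed region D:

    ∮_C P dx + Q dy = ∬_D (∂Q/∂x - ∂P/∂y) dA.

Here P = 0, Q = 4x^3 + 4x y^2, so

    ∂Q/∂x = 12x^2 + 4y^2,    ∂P/∂y = 0,
    ∂Q/∂x - ∂P/∂y = 12x^2 + 4y^2.

D is the region x^2 + y^2 ≤ 9. Evaluating the double integral:

In polar coordinates (x = r cos θ, y = r sin θ, dA = r dr dθ) the integrand becomes 4r^2(cos(2θ) + 2), so

    ∬_D (12x^2 + 4y^2) dA = ∫_0^{2π} ∫_0^{3} (4r^2(cos(2θ) + 2)) · r dr dθ.

Inner (r from 0 to 3): 81cos(2θ) + 162.
Outer (θ from 0 to 2π): 324π.

Therefore ∮_C P dx + Q dy = 324π.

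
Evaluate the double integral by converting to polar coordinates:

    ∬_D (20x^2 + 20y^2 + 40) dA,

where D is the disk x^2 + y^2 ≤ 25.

The region D is 0 ≤ r ≤ 5, 0 ≤ θ ≤ 2π in polar coordinates, where x = r cos(θ), y = r sin(θ), and dA = r dr dθ.

Under the substitution, the integrand becomes 20r^2 + 40, so

    ∬_D (20x^2 + 20y^2 + 40) dA = ∫_{0}^{2π} ∫_{0}^{5} (20r^2 + 40) · r dr dθ.

Inner integral (in r): ∫_{0}^{5} (20r^2 + 40) · r dr = 3625.

Outer integral (in θ): ∫_{0}^{2π} (3625) dθ = 7250π.

Therefore ∬_D (20x^2 + 20y^2 + 40) dA = 7250π.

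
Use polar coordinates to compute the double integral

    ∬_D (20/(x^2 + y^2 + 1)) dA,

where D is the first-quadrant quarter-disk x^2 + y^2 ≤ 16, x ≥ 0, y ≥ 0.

The region D is 0 ≤ r ≤ 4, 0 ≤ θ ≤ π/2 in polar coordinates, where x = r cos(θ), y = r sin(θ), and dA = r dr dθ.

Under the substitution, the integrand becomes 20/(r^2 + 1), so

    ∬_D (20/(x^2 + y^2 + 1)) dA = ∫_{0}^{π/2} ∫_{0}^{4} (20/(r^2 + 1)) · r dr dθ.

Inner integral (in r): ∫_{0}^{4} (20/(r^2 + 1)) · r dr = log(2015993900449).

Outer integral (in θ): ∫_{0}^{π/2} (log(2015993900449)) dθ = 5π log(17).

Therefore ∬_D (20/(x^2 + y^2 + 1)) dA = 5π log(17).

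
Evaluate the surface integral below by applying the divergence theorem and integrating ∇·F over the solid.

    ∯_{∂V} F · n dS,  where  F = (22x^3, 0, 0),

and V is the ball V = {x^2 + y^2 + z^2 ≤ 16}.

By the divergence theorem,

    ∯_{∂V} F · n dS = ∭_V (∇ · F) dV.

Compute the divergence:
    ∇ · F = ∂F_x/∂x + ∂F_y/∂y + ∂F_z/∂z = 66x^2 + 0 + 0 = 66x^2.

In spherical coordinates, x = ρ sin(φ) cos(θ), y = ρ sin(φ) sin(θ), z = ρ cos(φ), dV = ρ^2 sin(φ) dρ dφ dθ, with 0 ≤ ρ ≤ 4, 0 ≤ φ ≤ π, 0 ≤ θ ≤ 2π.

The integrand, after substitution and multiplying by the volume element, becomes (66ρ^2sin(φ)^2cos(θ)^2) · ρ^2 sin(φ), so

    ∭_V (∇·F) dV = ∫_0^{2π} ∫_0^{π} ∫_0^{4} (66ρ^2sin(φ)^2cos(θ)^2) · ρ^2 sin(φ) dρ dφ dθ.

Inner (ρ from 0 to 4): 67584sin(φ)^3cos(θ)^2/5.
Middle (φ from 0 to π): 90112cos(θ)^2/5.
Outer (θ from 0 to 2π): 90112π/5.

Therefore ∯_{∂V} F · n dS = 90112π/5.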